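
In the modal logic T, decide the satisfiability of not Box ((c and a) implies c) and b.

1. not Box ((c and a) implies c) and b, 0
2. not Box ((c and a) implies c), 0   [and-rule on 1]
3. b, 0   [and-rule on 1]
4. not ((c and a) implies c), 1   [neg-Box-rule on 2: fresh world 1, 0R1]
5. c and a, 1   [neg-implies-rule on 4]
6. not c, 1   [neg-implies-rule on 4]
7. c, 1   [and-rule on 5]
8. a, 1   [and-rule on 5]
Accessibility: 0R0, 0R1, 1R1
Branch closes: c and not c both at 1.
All branches of the tableau close; one closing branch shown above.

Unsatisfiable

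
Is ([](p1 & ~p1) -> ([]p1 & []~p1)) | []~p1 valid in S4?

Tableau for the negation ~(([](p1 & ~p1) -> ([]p1 & []~p1)) | []~p1):
1. ~(([](p1 & ~p1) -> ([]p1 & []~p1)) | []~p1), 0
2. ~([](p1 & ~p1) -> ([]p1 & []~p1)), 0   [~|-rule on 1]
3. ~[]~p1, 0   [~|-rule on 1]
4. [](p1 & ~p1), 0   [~->-rule on 2]
5. ~([]p1 & []~p1), 0   [~->-rule on 2]
6. p1 & ~p1, 0   [[]-rule on 4 via 0R0]
7. p1, 0   [&-rule on 6]
8. ~p1, 0   [&-rule on 6]
Accessibility: 0R0
Branch closes: p1 and ~p1 both at 0.
All branches of the negation close; one closing branch shown above.

Yes, valid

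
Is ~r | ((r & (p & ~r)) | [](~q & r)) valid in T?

No, not valid

Tableau for the negation ~(~r | ((r & (p & ~r)) | [](~q & r))):
1. ~(~r | ((r & (p & ~r)) | [](~q & r))), 0
2. r, 0
3. ~((r & (p & ~r)) | [](~q & r)), 0
4. ~(r & (p & ~r)), 0
5. ~[](~q & r), 0
6. ~(p & ~r), 0
7. ~(~q & r), 1
8. ~r, 1
Accessibility: 0R0, 0R1, 1R1
The negation has an open branch (countermodel exists).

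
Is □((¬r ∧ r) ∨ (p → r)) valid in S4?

Invalid (countermodel exists)

Tableau for the negation ¬□((¬r ∧ r) ∨ (p → r)):
1. ¬□((¬r ∧ r) ∨ (p → r)), u
2. ¬((¬r ∧ r) ∨ (p → r)), v
3. ¬(¬r ∧ r), v
4. ¬(p → r), v
5. p, v
6. ¬r, v
Accessibility: uRu, uRv, vRv
The negation has an open branch (countermodel exists).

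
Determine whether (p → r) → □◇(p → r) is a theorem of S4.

Tableau for the negation ¬((p → r) → □◇(p → r)):
1. ¬((p → r) → □◇(p → r)), 0
2. p → r, 0
3. ¬□◇(p → r), 0
4. r, 0
5. ¬◇(p → r), 1
6. ¬(p → r), 1
7. p, 1
8. ¬r, 1
Accessibility: 0R0, 0R1, 1R1
The negation has an open branch (countermodel exists).

Invalid (countermodel exists)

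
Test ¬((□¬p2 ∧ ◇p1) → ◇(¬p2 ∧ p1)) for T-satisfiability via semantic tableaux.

1. ¬((□¬p2 ∧ ◇p1) → ◇(¬p2 ∧ p1)), 0
2. □¬p2 ∧ ◇p1, 0   [¬→-rule on 1]
3. ¬◇(¬p2 ∧ p1), 0   [¬→-rule on 1]
4. □¬p2, 0   [∧-rule on 2]
5. ◇p1, 0   [∧-rule on 2]
6. ¬(¬p2 ∧ p1), 0   [¬◇-rule on 3 via 0R0]
7. ¬p2, 0   [□-rule on 4 via 0R0]
8. ¬p1, 0   [¬∧-rule on 6 (branches; this branch)]
9. p1, 1   [◇-rule on 5: fresh world 1, 0R1]
10. ¬(¬p2 ∧ p1), 1   [¬◇-rule on 3 via 0R1]
11. ¬p2, 1   [□-rule on 4 via 0R1]
12. ¬p1, 1   [¬∧-rule on 10 (branches; this branch)]
Accessibility: 0R0, 0R1, 1R1
Branch closes: p1 and ¬p1 both at 1.
All branches of the tableau close; one closing branch shown above.

No, unsatisfiable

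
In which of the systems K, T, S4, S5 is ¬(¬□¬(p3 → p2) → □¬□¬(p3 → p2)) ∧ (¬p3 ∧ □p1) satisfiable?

S4-tableau for the formula:
1. ¬(¬□¬(p3 → p2) → □¬□¬(p3 → p2)) ∧ (¬p3 ∧ □p1), u
2. ¬(¬□¬(p3 → p2) → □¬□¬(p3 → p2)), u   [∧-rule on 1]
3. ¬p3 ∧ □p1, u   [∧-rule on 1]
4. ¬□¬(p3 → p2), u   [¬→-rule on 2]
5. ¬□¬□¬(p3 → p2), u   [¬→-rule on 2]
6. ¬p3, u   [∧-rule on 3]
7. □p1, u   [∧-rule on 3]
8. p1, u   [□-rule on 7 via uRu]
9. p3 → p2, v   [¬□-rule on 4: fresh world v, uRv]
10. p1, v   [□-rule on 7 via uRv]
11. p2, v   [→-rule on 9 (branches; this branch)]
12. □¬(p3 → p2), w   [¬□-rule on 5: fresh world w, uRw]
13. p1, w   [□-rule on 7 via uRw]
14. ¬(p3 → p2), w   [□-rule on 12 via wRw]
15. p3, w   [¬→-rule on 14]
16. ¬p2, w   [¬→-rule on 14]
Accessibility: uRu, uRv, uRw, vRv, wRw
Complete open branch: satisfiable in S4, hence also in K, T (this S4-model is also a K-model and a T-model).
S5-tableau for the formula:
1. ¬(¬□¬(p3 → p2) → □¬□¬(p3 → p2)) ∧ (¬p3 ∧ □p1), u
2. ¬(¬□¬(p3 → p2) → □¬□¬(p3 → p2)), u   [∧-rule on 1]
3. ¬p3 ∧ □p1, u   [∧-rule on 1]
4. ¬□¬(p3 → p2), u   [¬→-rule on 2]
5. ¬□¬□¬(p3 → p2), u   [¬→-rule on 2]
6. ¬p3, u   [∧-rule on 3]
7. □p1, u   [∧-rule on 3]
8. p1, u   [□-rule on 7 via uRu]
9. p3 → p2, v   [¬□-rule on 4: fresh world v, uRv]
10. p1, v   [□-rule on 7 via uRv]
11. p2, v   [→-rule on 9 (branches; this branch)]
12. □¬(p3 → p2), w   [¬□-rule on 5: fresh world w, uRw]
13. p1, w   [□-rule on 7 via uRw]
14. ¬(p3 → p2), u   [□-rule on 12 via wRu]
15. p3, u   [¬→-rule on 14]
16. ¬p2, u   [¬→-rule on 14]
Accessibility: uRu, uRv, uRw, vRu, vRv, vRw, wRu, wRv, wRw
Branch closes: p3 and ¬p3 both at u.
Every branch closes (one shown): unsatisfiable in S5.

K, T, S4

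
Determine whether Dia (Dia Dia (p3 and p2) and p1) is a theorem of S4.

Tableau for the negation not Dia (Dia Dia (p3 and p2) and p1):
1. not Dia (Dia Dia (p3 and p2) and p1), 0
2. not (Dia Dia (p3 and p2) and p1), 0
3. not p1, 0
Accessibility: 0R0
The negation has an open branch (countermodel exists).

Invalid (countermodel exists)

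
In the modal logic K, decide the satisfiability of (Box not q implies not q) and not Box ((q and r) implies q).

1. (Box not q implies not q) and not Box ((q and r) implies q), u
2. Box not q implies not q, u
3. not Box ((q and r) implies q), u
4. not q, u
5. not ((q and r) implies q), v
6. q and r, v
7. not q, v
8. q, v
9. r, v
Accessibility: uRv
Branch closes: q and not q both at v.
All branches of the tableau close; one closing branch shown above.

Unsatisfiable (every branch closes)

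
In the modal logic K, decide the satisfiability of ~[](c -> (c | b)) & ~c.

1. ~[](c -> (c | b)) & ~c, w0
2. ~[](c -> (c | b)), w0   [&-rule on 1]
3. ~c, w0   [&-rule on 1]
4. ~(c -> (c | b)), w1   [~[]-rule on 2: fresh world w1, w0Rw1]
5. c, w1   [~->-rule on 4]
6. ~(c | b), w1   [~->-rule on 4]
7. ~c, w1   [~|-rule on 6]
8. ~b, w1   [~|-rule on 6]
Accessibility: w0Rw1
Branch closes: c and ~c both at w1.
All branches of the tableau close; one closing branch shown above.

Unsatisfiable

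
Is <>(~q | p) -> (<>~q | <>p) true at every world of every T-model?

Tableau for the negation ~(<>(~q | p) -> (<>~q | <>p)):
1. ~(<>(~q | p) -> (<>~q | <>p)), w0
2. <>(~q | p), w0
3. ~(<>~q | <>p), w0
4. ~<>~q, w0
5. ~<>p, w0
6. q, w0
7. ~p, w0
8. ~q | p, w1
9. q, w1
10. ~p, w1
11. p, w1
Accessibility: w0Rw0, w0Rw1, w1Rw1
Branch closes: p and ~p both at w1.
Every branch of the negation's tableau closes; the branch above is one of them.

Yes, valid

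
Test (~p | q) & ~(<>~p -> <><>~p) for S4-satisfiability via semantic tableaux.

1. (~p | q) & ~(<>~p -> <><>~p), u
2. ~p | q, u   [&-rule on 1]
3. ~(<>~p -> <><>~p), u   [&-rule on 1]
4. <>~p, u   [~->-rule on 3]
5. ~<><>~p, u   [~->-rule on 3]
6. ~<>~p, u   [~<>-rule on 5 via uRu]
7. p, u   [~<>-rule on 6 via uRu]
8. q, u   [|-rule on 2 (branches; this branch)]
9. ~p, v   [<>-rule on 4: fresh world v, uRv]
10. ~<>~p, v   [~<>-rule on 5 via uRv]
11. p, v   [~<>-rule on 6 via uRv]
Accessibility: uRu, uRv, vRv
Branch closes: p and ~p both at v.
Every branch closes; the branch above is one of them.

No, unsatisfiable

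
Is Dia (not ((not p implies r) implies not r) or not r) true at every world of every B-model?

Tableau for the negation not Dia (not ((not p implies r) implies not r) or not r):
1. not Dia (not ((not p implies r) implies not r) or not r), w0
2. not (not ((not p implies r) implies not r) or not r), w0
3. (not p implies r) implies not r, w0
4. r, w0
5. not (not p implies r), w0
6. not p, w0
7. not r, w0
Accessibility: w0Rw0
Branch closes: r and not r both at w0.
Every branch of the negation's tableau closes; the branch above is one of them.

Valid in B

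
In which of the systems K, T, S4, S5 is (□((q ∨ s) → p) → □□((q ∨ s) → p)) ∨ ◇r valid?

S4, S5

S4-tableau for the negation ¬((□((q ∨ s) → p) → □□((q ∨ s) → p)) ∨ ◇r):
1. ¬((□((q ∨ s) → p) → □□((q ∨ s) → p)) ∨ ◇r), 0
2. ¬(□((q ∨ s) → p) → □□((q ∨ s) → p)), 0   [¬∨-rule on 1]
3. ¬◇r, 0   [¬∨-rule on 1]
4. □((q ∨ s) → p), 0   [¬→-rule on 2]
5. ¬□□((q ∨ s) → p), 0   [¬→-rule on 2]
6. ¬r, 0   [¬◇-rule on 3 via 0R0]
7. (q ∨ s) → p, 0   [□-rule on 4 via 0R0]
8. ¬(q ∨ s), 0   [→-rule on 7 (branches; this branch)]
9. ¬q, 0   [¬∨-rule on 8]
10. ¬s, 0   [¬∨-rule on 8]
11. ¬□((q ∨ s) → p), 1   [¬□-rule on 5: fresh world 1, 0R1]
12. ¬r, 1   [¬◇-rule on 3 via 0R1]
13. (q ∨ s) → p, 1   [□-rule on 4 via 0R1]
14. ¬(q ∨ s), 1   [→-rule on 13 (branches; this branch)]
15. ¬q, 1   [¬∨-rule on 14]
16. ¬s, 1   [¬∨-rule on 14]
17. ¬((q ∨ s) → p), 2   [¬□-rule on 11: fresh world 2, 1R2]
18. q ∨ s, 2   [¬→-rule on 17]
19. ¬p, 2   [¬→-rule on 17]
20. ¬r, 2   [¬◇-rule on 3 via 0R2]
21. (q ∨ s) → p, 2   [□-rule on 4 via 0R2]
22. s, 2   [∨-rule on 18 (branches; this branch)]
23. ¬(q ∨ s), 2   [→-rule on 21 (branches; this branch)]
24. ¬q, 2   [¬∨-rule on 23]
25. ¬s, 2   [¬∨-rule on 23]
Accessibility: 0R0, 0R1, 0R2, 1R1, 1R2, 2R2
Branch closes: s and ¬s both at 2.
Every branch closes (one shown): valid in S4, hence also in S5 (every theorem of S4 is a theorem of S5).
T-tableau for the negation ¬((□((q ∨ s) → p) → □□((q ∨ s) → p)) ∨ ◇r):
1. ¬((□((q ∨ s) → p) → □□((q ∨ s) → p)) ∨ ◇r), 0
2. ¬(□((q ∨ s) → p) → □□((q ∨ s) → p)), 0   [¬∨-rule on 1]
3. ¬◇r, 0   [¬∨-rule on 1]
4. □((q ∨ s) → p), 0   [¬→-rule on 2]
5. ¬□□((q ∨ s) → p), 0   [¬→-rule on 2]
6. ¬r, 0   [¬◇-rule on 3 via 0R0]
7. (q ∨ s) → p, 0   [□-rule on 4 via 0R0]
8. p, 0   [→-rule on 7 (branches; this branch)]
9. ¬□((q ∨ s) → p), 1   [¬□-rule on 5: fresh world 1, 0R1]
10. ¬r, 1   [¬◇-rule on 3 via 0R1]
11. (q ∨ s) → p, 1   [□-rule on 4 via 0R1]
12. p, 1   [→-rule on 11 (branches; this branch)]
13. ¬((q ∨ s) → p), 2   [¬□-rule on 9: fresh world 2, 1R2]
14. q ∨ s, 2   [¬→-rule on 13]
15. ¬p, 2   [¬→-rule on 13]
16. s, 2   [∨-rule on 14 (branches; this branch)]
Accessibility: 0R0, 0R1, 1R1, 1R2, 2R2
Complete open branch: countermodel on a T-frame, so not valid in T, nor in K (the same frame is also a K-frame).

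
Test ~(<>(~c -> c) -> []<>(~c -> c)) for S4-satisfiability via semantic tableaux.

1. ~(<>(~c -> c) -> []<>(~c -> c)), w0
2. <>(~c -> c), w0
3. ~[]<>(~c -> c), w0
4. ~c -> c, w1
5. c, w1
6. ~<>(~c -> c), w2
7. ~(~c -> c), w2
8. ~c, w2
Accessibility: w0Rw0, w0Rw1, w0Rw2, w1Rw1, w2Rw2

Yes, satisfiable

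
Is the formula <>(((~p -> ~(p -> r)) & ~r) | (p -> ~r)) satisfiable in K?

1. <>(((~p -> ~(p -> r)) & ~r) | (p -> ~r)), u
2. ((~p -> ~(p -> r)) & ~r) | (p -> ~r), v
3. p -> ~r, v
4. ~r, v
Accessibility: uRv

Satisfiable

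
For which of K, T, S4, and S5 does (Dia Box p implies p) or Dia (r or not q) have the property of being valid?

S4-tableau for the negation not ((Dia Box p implies p) or Dia (r or not q)):
1. not ((Dia Box p implies p) or Dia (r or not q)), w0
2. not (Dia Box p implies p), w0
3. not Dia (r or not q), w0
4. Dia Box p, w0
5. not p, w0
6. not (r or not q), w0
7. not r, w0
8. q, w0
9. Box p, w1
10. not (r or not q), w1
11. not r, w1
12. q, w1
13. p, w1
Accessibility: w0Rw0, w0Rw1, w1Rw1
Complete open branch: countermodel on an S4-frame, so not valid in S4, nor in K, T (the same frame is also a K-frame and a T-frame).
S5-tableau for the negation not ((Dia Box p implies p) or Dia (r or not q)):
1. not ((Dia Box p implies p) or Dia (r or not q)), w0
2. not (Dia Box p implies p), w0
3. not Dia (r or not q), w0
4. Dia Box p, w0
5. not p, w0
6. not (r or not q), w0
7. not r, w0
8. q, w0
9. Box p, w1
10. not (r or not q), w1
11. not r, w1
12. q, w1
13. p, w0
Accessibility: w0Rw0, w0Rw1, w1Rw0, w1Rw1
Branch closes: p and not p both at w0.
Every branch closes (one shown): valid in S5.

S5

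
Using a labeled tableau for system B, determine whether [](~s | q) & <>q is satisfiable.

1. [](~s | q) & <>q, 0
2. [](~s | q), 0
3. <>q, 0
4. ~s | q, 0
5. q, 0
6. q, 1
7. ~s | q, 1
Accessibility: 0R0, 0R1, 1R0, 1R1

Yes, satisfiable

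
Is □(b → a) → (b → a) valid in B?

Valid in B

Tableau for the negation ¬(□(b → a) → (b → a)):
1. ¬(□(b → a) → (b → a)), w0
2. □(b → a), w0
3. ¬(b → a), w0
4. b, w0
5. ¬a, w0
6. b → a, w0
7. a, w0
Accessibility: w0Rw0
Branch closes: a and ¬a both at w0.
All branches of the negation close; one closing branch shown above.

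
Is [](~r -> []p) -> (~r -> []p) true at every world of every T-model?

Tableau for the negation ~([](~r -> []p) -> (~r -> []p)):
1. ~([](~r -> []p) -> (~r -> []p)), 0
2. [](~r -> []p), 0   [~->-rule on 1]
3. ~(~r -> []p), 0   [~->-rule on 1]
4. ~r, 0   [~->-rule on 3]
5. ~[]p, 0   [~->-rule on 3]
6. ~r -> []p, 0   [[]-rule on 2 via 0R0]
7. []p, 0   [->-rule on 6 (branches; this branch)]
8. p, 0   [[]-rule on 7 via 0R0]
9. ~p, 1   [~[]-rule on 5: fresh world 1, 0R1]
10. ~r -> []p, 1   [[]-rule on 2 via 0R1]
11. p, 1   [[]-rule on 7 via 0R1]
Accessibility: 0R0, 0R1, 1R1
Branch closes: p and ~p both at 1.
Every branch of the negation's tableau closes; the branch above is one of them.

Yes, valid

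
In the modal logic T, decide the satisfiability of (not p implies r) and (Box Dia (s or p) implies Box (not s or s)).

Satisfiable (open branch found)

1. (not p implies r) and (Box Dia (s or p) implies Box (not s or s)), 0
2. not p implies r, 0
3. Box Dia (s or p) implies Box (not s or s), 0
4. r, 0
5. Box (not s or s), 0
6. not s or s, 0
7. s, 0
Accessibility: 0R0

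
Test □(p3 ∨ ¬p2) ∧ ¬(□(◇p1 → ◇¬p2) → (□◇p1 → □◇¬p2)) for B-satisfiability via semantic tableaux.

1. □(p3 ∨ ¬p2) ∧ ¬(□(◇p1 → ◇¬p2) → (□◇p1 → □◇¬p2)), u
2. □(p3 ∨ ¬p2), u
3. ¬(□(◇p1 → ◇¬p2) → (□◇p1 → □◇¬p2)), u
4. □(◇p1 → ◇¬p2), u
5. ¬(□◇p1 → □◇¬p2), u
6. □◇p1, u
7. ¬□◇¬p2, u
8. p3 ∨ ¬p2, u
9. ◇p1 → ◇¬p2, u
10. ◇p1, u
11. p3, u
12. ◇¬p2, u
13. ¬◇¬p2, v
14. p3 ∨ ¬p2, v
15. ◇p1 → ◇¬p2, v
16. ◇p1, v
17. p2, u
18. p2, v
19. p3, v
20. ◇¬p2, v
21. p1, w
22. p3 ∨ ¬p2, w
23. ◇p1 → ◇¬p2, w
24. ◇p1, w
25. ¬p2, w
26. ◇¬p2, w
27. ¬p2, x
28. p3 ∨ ¬p2, x
29. ◇p1 → ◇¬p2, x
30. ◇p1, x
31. ¬◇p1, x
32. ¬p1, u
33. ¬p1, x
34. p1, y
35. p2, y
36. ¬p2, z
37. p2, z
Accessibility: uRu, uRv, uRw, uRx, vRu, vRv, vRy, vRz, wRu, wRw, xRu, xRx, yRv, yRy, zRv, zRz
Branch closes: p2 and ¬p2 both at z.
Every branch closes; the branch above is one of them.

No, unsatisfiable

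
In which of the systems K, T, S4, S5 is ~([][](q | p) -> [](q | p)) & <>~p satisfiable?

K

K-tableau for the formula:
1. ~([][](q | p) -> [](q | p)) & <>~p, w0
2. ~([][](q | p) -> [](q | p)), w0
3. <>~p, w0
4. [][](q | p), w0
5. ~[](q | p), w0
6. ~p, w1
7. [](q | p), w1
8. ~(q | p), w2
9. ~q, w2
10. ~p, w2
11. [](q | p), w2
Accessibility: w0Rw1, w0Rw2
Complete open branch: satisfiable in K.
T-tableau for the formula:
1. ~([][](q | p) -> [](q | p)) & <>~p, w0
2. ~([][](q | p) -> [](q | p)), w0
3. <>~p, w0
4. [][](q | p), w0
5. ~[](q | p), w0
6. [](q | p), w0
7. q | p, w0
8. p, w0
9. ~p, w1
10. [](q | p), w1
11. q | p, w1
12. q, w1
13. ~(q | p), w2
14. ~q, w2
15. ~p, w2
16. [](q | p), w2
17. q | p, w2
18. p, w2
Accessibility: w0Rw0, w0Rw1, w0Rw2, w1Rw1, w2Rw2
Branch closes: p and ~p both at w2.
Every branch closes (one shown): unsatisfiable in T, hence also in S4, S5 (every S4/S5-frame is a T-frame).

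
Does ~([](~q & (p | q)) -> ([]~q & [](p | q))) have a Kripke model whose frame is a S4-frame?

Unsatisfiable

1. ~([](~q & (p | q)) -> ([]~q & [](p | q))), u
2. [](~q & (p | q)), u
3. ~([]~q & [](p | q)), u
4. ~q & (p | q), u
5. ~q, u
6. p | q, u
7. ~[](p | q), u
8. p, u
9. ~(p | q), v
10. ~p, v
11. ~q, v
12. ~q & (p | q), v
13. p | q, v
14. q, v
Accessibility: uRu, uRv, vRv
Branch closes: q and ~q both at v.
(One branch shown.) All branches close.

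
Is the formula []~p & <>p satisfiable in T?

1. []~p & <>p, w0
2. []~p, w0
3. <>p, w0
4. ~p, w0
5. p, w1
6. ~p, w1
Accessibility: w0Rw0, w0Rw1, w1Rw1
Branch closes: p and ~p both at w1.
(One branch shown.) All branches close.

No, unsatisfiable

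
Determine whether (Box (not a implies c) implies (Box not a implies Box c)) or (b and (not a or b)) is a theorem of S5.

Tableau for the negation not ((Box (not a implies c) implies (Box not a implies Box c)) or (b and (not a or b))):
1. not ((Box (not a implies c) implies (Box not a implies Box c)) or (b and (not a or b))), 0
2. not (Box (not a implies c) implies (Box not a implies Box c)), 0
3. not (b and (not a or b)), 0
4. Box (not a implies c), 0
5. not (Box not a implies Box c), 0
6. Box not a, 0
7. not Box c, 0
8. not a implies c, 0
9. not a, 0
10. not b, 0
11. c, 0
12. not c, 1
13. not a implies c, 1
14. not a, 1
15. c, 1
Accessibility: 0R0, 0R1, 1R0, 1R1
Branch closes: c and not c both at 1.
Every branch of the negation's tableau closes; the branch above is one of them.

Valid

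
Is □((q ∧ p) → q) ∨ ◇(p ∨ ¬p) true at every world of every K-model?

Yes, valid

Tableau for the negation ¬(□((q ∧ p) → q) ∨ ◇(p ∨ ¬p)):
1. ¬(□((q ∧ p) → q) ∨ ◇(p ∨ ¬p)), u
2. ¬□((q ∧ p) → q), u   [¬∨-rule on 1]
3. ¬◇(p ∨ ¬p), u   [¬∨-rule on 1]
4. ¬((q ∧ p) → q), v   [¬□-rule on 2: fresh world v, uRv]
5. q ∧ p, v   [¬→-rule on 4]
6. ¬q, v   [¬→-rule on 4]
7. q, v   [∧-rule on 5]
8. p, v   [∧-rule on 5]
Accessibility: uRv
Branch closes: q and ¬q both at v.
All branches of the negation close; one closing branch shown above.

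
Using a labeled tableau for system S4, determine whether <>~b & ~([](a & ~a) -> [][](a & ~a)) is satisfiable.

No, unsatisfiable

1. <>~b & ~([](a & ~a) -> [][](a & ~a)), u
2. <>~b, u
3. ~([](a & ~a) -> [][](a & ~a)), u
4. [](a & ~a), u
5. ~[][](a & ~a), u
6. a & ~a, u
7. a, u
8. ~a, u
Accessibility: uRu
Branch closes: a and ~a both at u.
(One branch shown.) All branches close.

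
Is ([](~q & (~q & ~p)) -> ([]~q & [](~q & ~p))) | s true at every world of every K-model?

Yes, valid

Tableau for the negation ~(([](~q & (~q & ~p)) -> ([]~q & [](~q & ~p))) | s):
1. ~(([](~q & (~q & ~p)) -> ([]~q & [](~q & ~p))) | s), 0
2. ~([](~q & (~q & ~p)) -> ([]~q & [](~q & ~p))), 0
3. ~s, 0
4. [](~q & (~q & ~p)), 0
5. ~([]~q & [](~q & ~p)), 0
6. ~[](~q & ~p), 0
7. ~(~q & ~p), 1
8. ~q & (~q & ~p), 1
9. ~q, 1
10. ~q & ~p, 1
11. ~p, 1
12. p, 1
Accessibility: 0R1
Branch closes: p and ~p both at 1.
All branches of the negation close; one closing branch shown above.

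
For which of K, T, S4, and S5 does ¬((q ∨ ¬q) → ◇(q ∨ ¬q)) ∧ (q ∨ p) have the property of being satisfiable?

K

K-tableau for the formula:
1. ¬((q ∨ ¬q) → ◇(q ∨ ¬q)) ∧ (q ∨ p), w0
2. ¬((q ∨ ¬q) → ◇(q ∨ ¬q)), w0   [∧-rule on 1]
3. q ∨ p, w0   [∧-rule on 1]
4. q ∨ ¬q, w0   [¬→-rule on 2]
5. ¬◇(q ∨ ¬q), w0   [¬→-rule on 2]
6. p, w0   [∨-rule on 3 (branches; this branch)]
7. ¬q, w0   [∨-rule on 4 (branches; this branch)]
Complete open branch: satisfiable in K.
T-tableau for the formula:
1. ¬((q ∨ ¬q) → ◇(q ∨ ¬q)) ∧ (q ∨ p), w0
2. ¬((q ∨ ¬q) → ◇(q ∨ ¬q)), w0   [∧-rule on 1]
3. q ∨ p, w0   [∧-rule on 1]
4. q ∨ ¬q, w0   [¬→-rule on 2]
5. ¬◇(q ∨ ¬q), w0   [¬→-rule on 2]
6. ¬(q ∨ ¬q), w0   [¬◇-rule on 5 via w0Rw0]
7. ¬q, w0   [¬∨-rule on 6]
8. q, w0   [¬∨-rule on 6]
Accessibility: w0Rw0
Branch closes: q and ¬q both at w0.
Every branch closes (one shown): unsatisfiable in T, hence also in S4, S5 (every S4/S5-frame is a T-frame).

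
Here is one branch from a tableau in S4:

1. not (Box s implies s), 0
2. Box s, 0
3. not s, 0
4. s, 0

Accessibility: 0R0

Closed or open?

Both s and not s appear at 0.

Yes, closed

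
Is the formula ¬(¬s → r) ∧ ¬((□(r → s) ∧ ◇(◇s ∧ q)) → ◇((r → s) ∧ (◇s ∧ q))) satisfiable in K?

1. ¬(¬s → r) ∧ ¬((□(r → s) ∧ ◇(◇s ∧ q)) → ◇((r → s) ∧ (◇s ∧ q))), 0
2. ¬(¬s → r), 0
3. ¬((□(r → s) ∧ ◇(◇s ∧ q)) → ◇((r → s) ∧ (◇s ∧ q))), 0
4. ¬s, 0
5. ¬r, 0
6. □(r → s) ∧ ◇(◇s ∧ q), 0
7. ¬◇((r → s) ∧ (◇s ∧ q)), 0
8. □(r → s), 0
9. ◇(◇s ∧ q), 0
10. ◇s ∧ q, 1
11. ◇s, 1
12. q, 1
13. ¬((r → s) ∧ (◇s ∧ q)), 1
14. r → s, 1
15. ¬(◇s ∧ q), 1
16. s, 1
17. ¬◇s, 1
18. s, 2
19. ¬s, 2
Accessibility: 0R1, 1R2
Branch closes: s and ¬s both at 2.
All branches of the tableau close; one closing branch shown above.

Unsatisfiable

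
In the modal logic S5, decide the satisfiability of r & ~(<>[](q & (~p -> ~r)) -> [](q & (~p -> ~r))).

Unsatisfiable

1. r & ~(<>[](q & (~p -> ~r)) -> [](q & (~p -> ~r))), 0
2. r, 0
3. ~(<>[](q & (~p -> ~r)) -> [](q & (~p -> ~r))), 0
4. <>[](q & (~p -> ~r)), 0
5. ~[](q & (~p -> ~r)), 0
6. [](q & (~p -> ~r)), 1
7. q & (~p -> ~r), 0
8. q, 0
9. ~p -> ~r, 0
10. q & (~p -> ~r), 1
11. q, 1
12. ~p -> ~r, 1
13. p, 0
14. ~r, 1
15. ~(q & (~p -> ~r)), 2
16. q & (~p -> ~r), 2
17. q, 2
18. ~p -> ~r, 2
19. ~(~p -> ~r), 2
20. ~p, 2
21. r, 2
22. ~r, 2
Accessibility: 0R0, 0R1, 0R2, 1R0, 1R1, 1R2, 2R0, 2R1, 2R2
Branch closes: r and ~r both at 2.
All branches of the tableau close; one closing branch shown above.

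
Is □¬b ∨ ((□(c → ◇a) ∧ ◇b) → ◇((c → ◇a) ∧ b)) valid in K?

Valid in K

Tableau for the negation ¬(□¬b ∨ ((□(c → ◇a) ∧ ◇b) → ◇((c → ◇a) ∧ b))):
1. ¬(□¬b ∨ ((□(c → ◇a) ∧ ◇b) → ◇((c → ◇a) ∧ b))), u
2. ¬□¬b, u   [¬∨-rule on 1]
3. ¬((□(c → ◇a) ∧ ◇b) → ◇((c → ◇a) ∧ b)), u   [¬∨-rule on 1]
4. □(c → ◇a) ∧ ◇b, u   [¬→-rule on 3]
5. ¬◇((c → ◇a) ∧ b), u   [¬→-rule on 3]
6. □(c → ◇a), u   [∧-rule on 4]
7. ◇b, u   [∧-rule on 4]
8. b, v   [¬□-rule on 2: fresh world v, uRv]
9. ¬((c → ◇a) ∧ b), v   [¬◇-rule on 5 via uRv]
10. c → ◇a, v   [□-rule on 6 via uRv]
11. ¬(c → ◇a), v   [¬∧-rule on 9 (branches; this branch)]
12. c, v   [¬→-rule on 11]
13. ¬◇a, v   [¬→-rule on 11]
14. ◇a, v   [→-rule on 10 (branches; this branch)]
15. b, w   [◇-rule on 7: fresh world w, uRw]
16. ¬((c → ◇a) ∧ b), w   [¬◇-rule on 5 via uRw]
17. c → ◇a, w   [□-rule on 6 via uRw]
18. ¬(c → ◇a), w   [¬∧-rule on 16 (branches; this branch)]
19. c, w   [¬→-rule on 18]
20. ¬◇a, w   [¬→-rule on 18]
21. ◇a, w   [→-rule on 17 (branches; this branch)]
22. a, x   [◇-rule on 14: fresh world x, vRx]
23. ¬a, x   [¬◇-rule on 13 via vRx]
Accessibility: uRv, uRw, vRx
Branch closes: a and ¬a both at x.
Every branch of the negation's tableau closes; the branch above is one of them.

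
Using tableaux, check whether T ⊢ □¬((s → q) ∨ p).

No, not valid

Tableau for the negation ¬□¬((s → q) ∨ p):
1. ¬□¬((s → q) ∨ p), u
2. (s → q) ∨ p, v
3. p, v
Accessibility: uRu, uRv, vRv
The negation has an open branch (countermodel exists).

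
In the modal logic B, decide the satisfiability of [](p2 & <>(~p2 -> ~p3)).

Satisfiable

1. [](p2 & <>(~p2 -> ~p3)), w0
2. p2 & <>(~p2 -> ~p3), w0
3. p2, w0
4. <>(~p2 -> ~p3), w0
5. ~p2 -> ~p3, w1
6. p2 & <>(~p2 -> ~p3), w1
7. p2, w1
8. <>(~p2 -> ~p3), w1
9. ~p3, w1
10. ~p2 -> ~p3, w2
11. ~p3, w2
Accessibility: w0Rw0, w0Rw1, w1Rw0, w1Rw1, w1Rw2, w2Rw1, w2Rw2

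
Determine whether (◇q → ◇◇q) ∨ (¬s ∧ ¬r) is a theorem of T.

Valid in T

Tableau for the negation ¬((◇q → ◇◇q) ∨ (¬s ∧ ¬r)):
1. ¬((◇q → ◇◇q) ∨ (¬s ∧ ¬r)), u
2. ¬(◇q → ◇◇q), u
3. ¬(¬s ∧ ¬r), u
4. ◇q, u
5. ¬◇◇q, u
6. ¬◇q, u
7. ¬q, u
8. r, u
9. q, v
10. ¬◇q, v
11. ¬q, v
Accessibility: uRu, uRv, vRv
Branch closes: q and ¬q both at v.
Every branch of the negation's tableau closes; the branch above is one of them.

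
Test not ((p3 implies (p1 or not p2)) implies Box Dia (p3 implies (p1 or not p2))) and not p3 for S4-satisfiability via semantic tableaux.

Satisfiable (open branch found)

1. not ((p3 implies (p1 or not p2)) implies Box Dia (p3 implies (p1 or not p2))) and not p3, 0
2. not ((p3 implies (p1 or not p2)) implies Box Dia (p3 implies (p1 or not p2))), 0
3. not p3, 0
4. p3 implies (p1 or not p2), 0
5. not Box Dia (p3 implies (p1 or not p2)), 0
6. p1 or not p2, 0
7. not p2, 0
8. not Dia (p3 implies (p1 or not p2)), 1
9. not (p3 implies (p1 or not p2)), 1
10. p3, 1
11. not (p1 or not p2), 1
12. not p1, 1
13. p2, 1
Accessibility: 0R0, 0R1, 1R1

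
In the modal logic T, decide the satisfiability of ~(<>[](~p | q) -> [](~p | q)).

Satisfiable (open branch found)

1. ~(<>[](~p | q) -> [](~p | q)), w0
2. <>[](~p | q), w0
3. ~[](~p | q), w0
4. [](~p | q), w1
5. ~p | q, w1
6. q, w1
7. ~(~p | q), w2
8. p, w2
9. ~q, w2
Accessibility: w0Rw0, w0Rw1, w0Rw2, w1Rw1, w2Rw2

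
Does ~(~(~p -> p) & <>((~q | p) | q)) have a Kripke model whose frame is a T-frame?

1. ~(~(~p -> p) & <>((~q | p) | q)), w0
2. ~p -> p, w0   [~&-rule on 1 (branches; this branch)]
3. p, w0   [->-rule on 2 (branches; this branch)]
Accessibility: w0Rw0

Satisfiable (open branch found)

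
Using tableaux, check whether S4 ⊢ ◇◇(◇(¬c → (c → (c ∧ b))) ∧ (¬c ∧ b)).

Tableau for the negation ¬◇◇(◇(¬c → (c → (c ∧ b))) ∧ (¬c ∧ b)):
1. ¬◇◇(◇(¬c → (c → (c ∧ b))) ∧ (¬c ∧ b)), u
2. ¬◇(◇(¬c → (c → (c ∧ b))) ∧ (¬c ∧ b)), u
3. ¬(◇(¬c → (c → (c ∧ b))) ∧ (¬c ∧ b)), u
4. ¬(¬c ∧ b), u
5. ¬b, u
Accessibility: uRu
The negation has an open branch (countermodel exists).

No, not valid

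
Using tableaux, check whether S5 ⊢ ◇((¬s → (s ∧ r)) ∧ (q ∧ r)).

Tableau for the negation ¬◇((¬s → (s ∧ r)) ∧ (q ∧ r)):
1. ¬◇((¬s → (s ∧ r)) ∧ (q ∧ r)), w0
2. ¬((¬s → (s ∧ r)) ∧ (q ∧ r)), w0
3. ¬(q ∧ r), w0
4. ¬r, w0
Accessibility: w0Rw0
The negation has an open branch (countermodel exists).

Invalid (countermodel exists)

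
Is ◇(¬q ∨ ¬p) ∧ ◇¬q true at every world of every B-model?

Not valid

Tableau for the negation ¬(◇(¬q ∨ ¬p) ∧ ◇¬q):
1. ¬(◇(¬q ∨ ¬p) ∧ ◇¬q), 0
2. ¬◇¬q, 0   [¬∧-rule on 1 (branches; this branch)]
3. q, 0   [¬◇-rule on 2 via 0R0]
Accessibility: 0R0
The negation has an open branch (countermodel exists).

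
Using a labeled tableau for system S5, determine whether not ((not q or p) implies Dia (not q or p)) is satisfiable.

1. not ((not q or p) implies Dia (not q or p)), u
2. not q or p, u   [neg-implies-rule on 1]
3. not Dia (not q or p), u   [neg-implies-rule on 1]
4. not (not q or p), u   [neg-Dia-rule on 3 via uRu]
5. q, u   [neg-or-rule on 4]
6. not p, u   [neg-or-rule on 4]
7. p, u   [or-rule on 2 (branches; this branch)]
Accessibility: uRu
Branch closes: p and not p both at u.
(One branch shown.) All branches close.

No, unsatisfiable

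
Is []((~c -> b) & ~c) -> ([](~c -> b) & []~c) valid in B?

Yes, valid

Tableau for the negation ~([]((~c -> b) & ~c) -> ([](~c -> b) & []~c)):
1. ~([]((~c -> b) & ~c) -> ([](~c -> b) & []~c)), u
2. []((~c -> b) & ~c), u   [~->-rule on 1]
3. ~([](~c -> b) & []~c), u   [~->-rule on 1]
4. (~c -> b) & ~c, u   [[]-rule on 2 via uRu]
5. ~c -> b, u   [&-rule on 4]
6. ~c, u   [&-rule on 4]
7. ~[](~c -> b), u   [~&-rule on 3 (branches; this branch)]
8. b, u   [->-rule on 5 (branches; this branch)]
9. ~(~c -> b), v   [~[]-rule on 7: fresh world v, uRv]
10. ~c, v   [~->-rule on 9]
11. ~b, v   [~->-rule on 9]
12. (~c -> b) & ~c, v   [[]-rule on 2 via uRv]
13. ~c -> b, v   [&-rule on 12]
14. b, v   [->-rule on 13 (branches; this branch)]
Accessibility: uRu, uRv, vRu, vRv
Branch closes: b and ~b both at v.
All branches of the negation close; one closing branch shown above.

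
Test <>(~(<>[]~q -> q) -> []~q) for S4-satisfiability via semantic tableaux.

1. <>(~(<>[]~q -> q) -> []~q), u
2. ~(<>[]~q -> q) -> []~q, v
3. []~q, v
4. ~q, v
Accessibility: uRu, uRv, vRv

Yes, satisfiable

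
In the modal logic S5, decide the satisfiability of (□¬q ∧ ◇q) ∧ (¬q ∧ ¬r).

Unsatisfiable (every branch closes)

1. (□¬q ∧ ◇q) ∧ (¬q ∧ ¬r), w0
2. □¬q ∧ ◇q, w0   [∧-rule on 1]
3. ¬q ∧ ¬r, w0   [∧-rule on 1]
4. □¬q, w0   [∧-rule on 2]
5. ◇q, w0   [∧-rule on 2]
6. ¬q, w0   [∧-rule on 3]
7. ¬r, w0   [∧-rule on 3]
8. q, w1   [◇-rule on 5: fresh world w1, w0Rw1]
9. ¬q, w1   [□-rule on 4 via w0Rw1]
Accessibility: w0Rw0, w0Rw1, w1Rw0, w1Rw1
Branch closes: q and ¬q both at w1.
Every branch closes; the branch above is one of them.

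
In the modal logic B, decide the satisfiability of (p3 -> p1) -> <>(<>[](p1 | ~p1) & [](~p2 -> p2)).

Satisfiable (open branch found)

1. (p3 -> p1) -> <>(<>[](p1 | ~p1) & [](~p2 -> p2)), 0
2. <>(<>[](p1 | ~p1) & [](~p2 -> p2)), 0   [->-rule on 1 (branches; this branch)]
3. <>[](p1 | ~p1) & [](~p2 -> p2), 1   [<>-rule on 2: fresh world 1, 0R1]
4. <>[](p1 | ~p1), 1   [&-rule on 3]
5. [](~p2 -> p2), 1   [&-rule on 3]
6. ~p2 -> p2, 0   [[]-rule on 5 via 1R0]
7. ~p2 -> p2, 1   [[]-rule on 5 via 1R1]
8. p2, 0   [->-rule on 6 (branches; this branch)]
9. p2, 1   [->-rule on 7 (branches; this branch)]
10. [](p1 | ~p1), 2   [<>-rule on 4: fresh world 2, 1R2]
11. ~p2 -> p2, 2   [[]-rule on 5 via 1R2]
12. p1 | ~p1, 1   [[]-rule on 10 via 2R1]
13. p1 | ~p1, 2   [[]-rule on 10 via 2R2]
14. p2, 2   [->-rule on 11 (branches; this branch)]
15. ~p1, 1   [|-rule on 12 (branches; this branch)]
16. ~p1, 2   [|-rule on 13 (branches; this branch)]
Accessibility: 0R0, 0R1, 1R0, 1R1, 1R2, 2R1, 2R2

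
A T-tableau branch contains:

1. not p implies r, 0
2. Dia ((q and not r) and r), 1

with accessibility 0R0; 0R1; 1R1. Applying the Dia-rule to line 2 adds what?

a fresh world 2 with 1R2, and (q and not r) and r at 2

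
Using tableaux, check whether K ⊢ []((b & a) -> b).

Tableau for the negation ~[]((b & a) -> b):
1. ~[]((b & a) -> b), 0
2. ~((b & a) -> b), 1
3. b & a, 1
4. ~b, 1
5. b, 1
6. a, 1
Accessibility: 0R1
Branch closes: b and ~b both at 1.
All branches of the negation close; one closing branch shown above.

Yes, valid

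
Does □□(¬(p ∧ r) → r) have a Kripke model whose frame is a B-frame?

1. □□(¬(p ∧ r) → r), 0
2. □(¬(p ∧ r) → r), 0
3. ¬(p ∧ r) → r, 0
4. r, 0
Accessibility: 0R0

Satisfiable (open branch found)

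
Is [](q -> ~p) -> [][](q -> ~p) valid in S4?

Tableau for the negation ~([](q -> ~p) -> [][](q -> ~p)):
1. ~([](q -> ~p) -> [][](q -> ~p)), 0
2. [](q -> ~p), 0
3. ~[][](q -> ~p), 0
4. q -> ~p, 0
5. ~p, 0
6. ~[](q -> ~p), 1
7. q -> ~p, 1
8. ~p, 1
9. ~(q -> ~p), 2
10. q, 2
11. p, 2
12. q -> ~p, 2
13. ~p, 2
Accessibility: 0R0, 0R1, 0R2, 1R1, 1R2, 2R2
Branch closes: p and ~p both at 2.
All branches of the negation close; one closing branch shown above.

Valid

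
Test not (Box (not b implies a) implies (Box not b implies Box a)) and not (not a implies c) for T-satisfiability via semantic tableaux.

Unsatisfiable

1. not (Box (not b implies a) implies (Box not b implies Box a)) and not (not a implies c), w0
2. not (Box (not b implies a) implies (Box not b implies Box a)), w0   [and-rule on 1]
3. not (not a implies c), w0   [and-rule on 1]
4. Box (not b implies a), w0   [neg-implies-rule on 2]
5. not (Box not b implies Box a), w0   [neg-implies-rule on 2]
6. not a, w0   [neg-implies-rule on 3]
7. not c, w0   [neg-implies-rule on 3]
8. Box not b, w0   [neg-implies-rule on 5]
9. not Box a, w0   [neg-implies-rule on 5]
10. not b implies a, w0   [Box-rule on 4 via w0Rw0]
11. not b, w0   [Box-rule on 8 via w0Rw0]
12. a, w0   [implies-rule on 10 (branches; this branch)]
Accessibility: w0Rw0
Branch closes: a and not a both at w0.
Every branch closes; the branch above is one of them.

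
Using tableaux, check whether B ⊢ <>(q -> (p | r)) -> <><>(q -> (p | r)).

Tableau for the negation ~(<>(q -> (p | r)) -> <><>(q -> (p | r))):
1. ~(<>(q -> (p | r)) -> <><>(q -> (p | r))), u
2. <>(q -> (p | r)), u
3. ~<><>(q -> (p | r)), u
4. ~<>(q -> (p | r)), u
5. ~(q -> (p | r)), u
6. q, u
7. ~(p | r), u
8. ~p, u
9. ~r, u
10. q -> (p | r), v
11. ~<>(q -> (p | r)), v
12. ~(q -> (p | r)), v
13. q, v
14. ~(p | r), v
15. ~p, v
16. ~r, v
17. p | r, v
18. r, v
Accessibility: uRu, uRv, vRu, vRv
Branch closes: r and ~r both at v.
All branches of the negation close; one closing branch shown above.

Valid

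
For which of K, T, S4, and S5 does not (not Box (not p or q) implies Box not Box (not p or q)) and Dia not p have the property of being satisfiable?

S5-tableau for the formula:
1. not (not Box (not p or q) implies Box not Box (not p or q)) and Dia not p, u
2. not (not Box (not p or q) implies Box not Box (not p or q)), u
3. Dia not p, u
4. not Box (not p or q), u
5. not Box not Box (not p or q), u
6. not p, v
7. not (not p or q), w
8. p, w
9. not q, w
10. Box (not p or q), x
11. not p or q, u
12. not p or q, v
13. not p or q, w
14. not p or q, x
15. q, u
16. q, v
17. q, w
Accessibility: uRu, uRv, uRw, uRx, vRu, vRv, vRw, vRx, wRu, wRv, wRw, wRx, xRu, xRv, xRw, xRx
Branch closes: q and not q both at w.
Every branch closes (one shown): unsatisfiable in S5.
S4-tableau for the formula:
1. not (not Box (not p or q) implies Box not Box (not p or q)) and Dia not p, u
2. not (not Box (not p or q) implies Box not Box (not p or q)), u
3. Dia not p, u
4. not Box (not p or q), u
5. not Box not Box (not p or q), u
6. not p, v
7. not (not p or q), w
8. p, w
9. not q, w
10. Box (not p or q), x
11. not p or q, x
12. q, x
Accessibility: uRu, uRv, uRw, uRx, vRv, wRw, xRx
Complete open branch: satisfiable in S4, hence also in K, T (this S4-model is also a K-model and a T-model).

K, T, S4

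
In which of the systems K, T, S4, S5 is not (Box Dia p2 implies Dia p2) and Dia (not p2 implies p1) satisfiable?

K

K-tableau for the formula:
1. not (Box Dia p2 implies Dia p2) and Dia (not p2 implies p1), w0
2. not (Box Dia p2 implies Dia p2), w0
3. Dia (not p2 implies p1), w0
4. Box Dia p2, w0
5. not Dia p2, w0
6. not p2 implies p1, w1
7. Dia p2, w1
8. not p2, w1
9. p1, w1
10. p2, w2
Accessibility: w0Rw1, w1Rw2
Complete open branch: satisfiable in K.
T-tableau for the formula:
1. not (Box Dia p2 implies Dia p2) and Dia (not p2 implies p1), w0
2. not (Box Dia p2 implies Dia p2), w0
3. Dia (not p2 implies p1), w0
4. Box Dia p2, w0
5. not Dia p2, w0
6. Dia p2, w0
7. not p2, w0
8. not p2 implies p1, w1
9. Dia p2, w1
10. not p2, w1
11. p1, w1
12. p2, w2
13. Dia p2, w2
14. not p2, w2
Accessibility: w0Rw0, w0Rw1, w0Rw2, w1Rw1, w2Rw2
Branch closes: p2 and not p2 both at w2.
Every branch closes (one shown): unsatisfiable in T, hence also in S4, S5 (every S4/S5-frame is a T-frame).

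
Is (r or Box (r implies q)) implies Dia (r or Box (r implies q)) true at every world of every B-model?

Tableau for the negation not ((r or Box (r implies q)) implies Dia (r or Box (r implies q))):
1. not ((r or Box (r implies q)) implies Dia (r or Box (r implies q))), 0
2. r or Box (r implies q), 0   [neg-implies-rule on 1]
3. not Dia (r or Box (r implies q)), 0   [neg-implies-rule on 1]
4. not (r or Box (r implies q)), 0   [neg-Dia-rule on 3 via 0R0]
5. not r, 0   [neg-or-rule on 4]
6. not Box (r implies q), 0   [neg-or-rule on 4]
7. Box (r implies q), 0   [or-rule on 2 (branches; this branch)]
8. r implies q, 0   [Box-rule on 7 via 0R0]
9. q, 0   [implies-rule on 8 (branches; this branch)]
10. not (r implies q), 1   [neg-Box-rule on 6: fresh world 1, 0R1]
11. r, 1   [neg-implies-rule on 10]
12. not q, 1   [neg-implies-rule on 10]
13. not (r or Box (r implies q)), 1   [neg-Dia-rule on 3 via 0R1]
14. not r, 1   [neg-or-rule on 13]
15. not Box (r implies q), 1   [neg-or-rule on 13]
Accessibility: 0R0, 0R1, 1R0, 1R1
Branch closes: r and not r both at 1.
Every branch of the negation's tableau closes; the branch above is one of them.

Valid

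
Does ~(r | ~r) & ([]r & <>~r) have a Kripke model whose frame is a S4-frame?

Unsatisfiable

1. ~(r | ~r) & ([]r & <>~r), w0
2. ~(r | ~r), w0
3. []r & <>~r, w0
4. ~r, w0
5. r, w0
Accessibility: w0Rw0
Branch closes: r and ~r both at w0.
(One branch shown.) All branches close.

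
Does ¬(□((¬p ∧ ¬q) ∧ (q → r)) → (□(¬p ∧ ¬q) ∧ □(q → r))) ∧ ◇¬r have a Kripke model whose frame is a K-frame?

1. ¬(□((¬p ∧ ¬q) ∧ (q → r)) → (□(¬p ∧ ¬q) ∧ □(q → r))) ∧ ◇¬r, w0
2. ¬(□((¬p ∧ ¬q) ∧ (q → r)) → (□(¬p ∧ ¬q) ∧ □(q → r))), w0   [∧-rule on 1]
3. ◇¬r, w0   [∧-rule on 1]
4. □((¬p ∧ ¬q) ∧ (q → r)), w0   [¬→-rule on 2]
5. ¬(□(¬p ∧ ¬q) ∧ □(q → r)), w0   [¬→-rule on 2]
6. ¬□(q → r), w0   [¬∧-rule on 5 (branches; this branch)]
7. ¬r, w1   [◇-rule on 3: fresh world w1, w0Rw1]
8. (¬p ∧ ¬q) ∧ (q → r), w1   [□-rule on 4 via w0Rw1]
9. ¬p ∧ ¬q, w1   [∧-rule on 8]
10. q → r, w1   [∧-rule on 8]
11. ¬p, w1   [∧-rule on 9]
12. ¬q, w1   [∧-rule on 9]
13. ¬(q → r), w2   [¬□-rule on 6: fresh world w2, w0Rw2]
14. q, w2   [¬→-rule on 13]
15. ¬r, w2   [¬→-rule on 13]
16. (¬p ∧ ¬q) ∧ (q → r), w2   [□-rule on 4 via w0Rw2]
17. ¬p ∧ ¬q, w2   [∧-rule on 16]
18. q → r, w2   [∧-rule on 16]
19. ¬p, w2   [∧-rule on 17]
20. ¬q, w2   [∧-rule on 17]
Accessibility: w0Rw1, w0Rw2
Branch closes: q and ¬q both at w2.
All branches of the tableau close; one closing branch shown above.

No, unsatisfiable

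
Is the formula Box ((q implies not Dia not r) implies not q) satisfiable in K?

1. Box ((q implies not Dia not r) implies not q), u

Yes, satisfiable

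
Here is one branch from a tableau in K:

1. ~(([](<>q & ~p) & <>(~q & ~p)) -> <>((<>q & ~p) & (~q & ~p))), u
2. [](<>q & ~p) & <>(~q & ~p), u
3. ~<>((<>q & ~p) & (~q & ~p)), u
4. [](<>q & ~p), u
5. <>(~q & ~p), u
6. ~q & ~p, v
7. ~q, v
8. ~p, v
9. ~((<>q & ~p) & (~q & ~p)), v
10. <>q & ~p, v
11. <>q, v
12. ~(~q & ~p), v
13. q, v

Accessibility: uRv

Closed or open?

Both q and ~q appear at v.

Yes, closed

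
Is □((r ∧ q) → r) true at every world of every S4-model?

Tableau for the negation ¬□((r ∧ q) → r):
1. ¬□((r ∧ q) → r), u
2. ¬((r ∧ q) → r), v
3. r ∧ q, v
4. ¬r, v
5. r, v
6. q, v
Accessibility: uRu, uRv, vRv
Branch closes: r and ¬r both at v.
Every branch of the negation's tableau closes; the branch above is one of them.

Valid in S4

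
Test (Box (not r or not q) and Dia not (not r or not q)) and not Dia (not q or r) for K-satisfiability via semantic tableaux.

1. (Box (not r or not q) and Dia not (not r or not q)) and not Dia (not q or r), w0
2. Box (not r or not q) and Dia not (not r or not q), w0
3. not Dia (not q or r), w0
4. Box (not r or not q), w0
5. Dia not (not r or not q), w0
6. not (not r or not q), w1
7. r, w1
8. q, w1
9. not (not q or r), w1
10. not r, w1
Accessibility: w0Rw1
Branch closes: r and not r both at w1.
All branches of the tableau close; one closing branch shown above.

No, unsatisfiable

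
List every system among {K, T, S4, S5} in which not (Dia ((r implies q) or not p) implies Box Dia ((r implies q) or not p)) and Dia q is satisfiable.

K, T, S4

S5-tableau for the formula:
1. not (Dia ((r implies q) or not p) implies Box Dia ((r implies q) or not p)) and Dia q, 0
2. not (Dia ((r implies q) or not p) implies Box Dia ((r implies q) or not p)), 0
3. Dia q, 0
4. Dia ((r implies q) or not p), 0
5. not Box Dia ((r implies q) or not p), 0
6. q, 1
7. (r implies q) or not p, 2
8. r implies q, 2
9. q, 2
10. not Dia ((r implies q) or not p), 3
11. not ((r implies q) or not p), 0
12. not (r implies q), 0
13. p, 0
14. r, 0
15. not q, 0
16. not ((r implies q) or not p), 1
17. not (r implies q), 1
18. p, 1
19. r, 1
20. not q, 1
Accessibility: 0R0, 0R1, 0R2, 0R3, 1R0, 1R1, 1R2, 1R3, 2R0, 2R1, 2R2, 2R3, 3R0, 3R1, 3R2, 3R3
Branch closes: q and not q both at 1.
Every branch closes (one shown): unsatisfiable in S5.
S4-tableau for the formula:
1. not (Dia ((r implies q) or not p) implies Box Dia ((r implies q) or not p)) and Dia q, 0
2. not (Dia ((r implies q) or not p) implies Box Dia ((r implies q) or not p)), 0
3. Dia q, 0
4. Dia ((r implies q) or not p), 0
5. not Box Dia ((r implies q) or not p), 0
6. q, 1
7. (r implies q) or not p, 2
8. not p, 2
9. not Dia ((r implies q) or not p), 3
10. not ((r implies q) or not p), 3
11. not (r implies q), 3
12. p, 3
13. r, 3
14. not q, 3
Accessibility: 0R0, 0R1, 0R2, 0R3, 1R1, 2R2, 3R3
Complete open branch: satisfiable in S4, hence also in K, T (this S4-model is also a K-model and a T-model).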